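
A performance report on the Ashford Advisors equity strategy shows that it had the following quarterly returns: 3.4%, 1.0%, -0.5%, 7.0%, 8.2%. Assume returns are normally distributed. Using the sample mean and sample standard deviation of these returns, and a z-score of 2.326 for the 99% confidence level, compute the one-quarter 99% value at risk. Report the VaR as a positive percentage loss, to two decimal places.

4.89

μ = (3.4 + 1 − 0.5 + 7 + 8.2) / 5 = 19.10 / 5 = 3.8200%
Sample std dev = √[56.0880 / 4] = 3.7446%
VaR = −(μ − z·σ) = −(3.8200 − 2.326 × 3.7446) = −(-4.8899) = 4.8899%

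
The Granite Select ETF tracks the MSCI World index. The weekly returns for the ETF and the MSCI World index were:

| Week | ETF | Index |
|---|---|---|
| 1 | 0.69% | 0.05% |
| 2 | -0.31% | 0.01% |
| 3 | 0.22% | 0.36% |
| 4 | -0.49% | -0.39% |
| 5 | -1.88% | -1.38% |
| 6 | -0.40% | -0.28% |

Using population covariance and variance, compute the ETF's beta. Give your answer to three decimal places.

1.326

r̄p = -0.3617%,  r̄m = -0.2717%
Cov = Σ(rp − r̄p)(rm − r̄m) / 6 = 0.4031
Var(rm) = Σ(rm − r̄m)² / 6 = 0.3040
β = Cov / Var = 0.4031 / 0.3040 = 1.3260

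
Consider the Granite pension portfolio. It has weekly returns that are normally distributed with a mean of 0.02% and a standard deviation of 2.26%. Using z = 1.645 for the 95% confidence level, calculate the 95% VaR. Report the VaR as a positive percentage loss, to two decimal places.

VaR (as % loss) = −(μ − z·σ) = −(0.02% − 1.645 × 2.26%) = −(-3.6977%) = 3.6977%

3.70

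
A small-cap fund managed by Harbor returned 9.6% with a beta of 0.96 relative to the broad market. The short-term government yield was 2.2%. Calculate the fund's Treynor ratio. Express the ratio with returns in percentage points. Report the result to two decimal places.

7.71

Treynor = (Rp − Rf) / β = (9.6% − 2.2%) / 0.96 = 7.40 / 0.96 = 7.7083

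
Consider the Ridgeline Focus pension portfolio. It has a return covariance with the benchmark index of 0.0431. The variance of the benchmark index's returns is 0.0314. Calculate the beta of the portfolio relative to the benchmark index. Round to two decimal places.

1.37

β = Cov(Rp, Rm) / Var(Rm) = 0.0431 / 0.0314 = 1.3726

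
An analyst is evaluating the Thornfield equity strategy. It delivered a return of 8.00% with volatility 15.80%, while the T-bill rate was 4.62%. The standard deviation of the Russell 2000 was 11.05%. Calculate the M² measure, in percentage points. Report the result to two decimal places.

6.98

Sharpe = (Rp − Rf) / σp = (8.00% − 4.62%) / 15.80% = 0.2139
M² = Rf + Sharpe × σm = 4.62% + 0.2139 × 11.05% = 6.9836%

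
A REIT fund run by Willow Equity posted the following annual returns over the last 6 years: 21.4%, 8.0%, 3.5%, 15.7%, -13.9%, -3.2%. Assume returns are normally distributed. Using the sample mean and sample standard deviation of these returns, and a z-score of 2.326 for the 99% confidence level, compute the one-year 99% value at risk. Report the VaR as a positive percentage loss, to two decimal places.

24.52

μ = (21.4 + 8 + 3.5 + 15.7 − 13.9 − 3.2) / 6 = 31.50 / 6 = 5.2500%
Sample σ = √[Σ(r − μ)² / 5] = √[818.7750 / 5] = √163.7550 = 12.7967%
VaR = −(μ − z·σ) = −(5.2500 − 2.326 × 12.7967) = −(-24.5151) = 24.5151%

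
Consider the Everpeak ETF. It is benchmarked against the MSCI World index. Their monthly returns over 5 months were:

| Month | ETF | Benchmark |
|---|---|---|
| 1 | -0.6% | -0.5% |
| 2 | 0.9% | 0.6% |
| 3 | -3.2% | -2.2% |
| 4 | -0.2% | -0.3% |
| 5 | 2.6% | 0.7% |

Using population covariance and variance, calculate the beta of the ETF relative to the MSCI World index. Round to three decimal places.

1.759

r̄p = -0.1000%,  r̄m = -0.3400%
Cov = Σ(rp − r̄p)(rm − r̄m) / 5 = 1.9180
Var(rm) = Σ(rm − r̄m)² / 5 = 1.0904
β = Cov / Var = 1.9180 / 1.0904 = 1.7590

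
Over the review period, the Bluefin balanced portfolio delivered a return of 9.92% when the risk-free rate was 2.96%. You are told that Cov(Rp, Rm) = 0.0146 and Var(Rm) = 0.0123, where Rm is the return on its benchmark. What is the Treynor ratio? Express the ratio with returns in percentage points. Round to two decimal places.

5.86

β = Cov / Var = 0.0146 / 0.0123 = 1.1870
Treynor = (Rp − Rf) / β = (9.92% − 2.96%) / 1.1870 = 6.96 / 1.1870 = 5.8635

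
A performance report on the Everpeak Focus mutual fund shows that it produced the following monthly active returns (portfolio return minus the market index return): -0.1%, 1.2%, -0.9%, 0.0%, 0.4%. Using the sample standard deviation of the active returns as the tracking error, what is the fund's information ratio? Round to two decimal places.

0.16

r̄ = (-0.1 + 1.2 − 0.9 + 0 + 0.4) / 5 = 0.1200%
Σ(r − r̄)² = (-0.1 − 0.1200)² + (1.2 − 0.1200)² + … = 2.3480
σ = √[2.3480 / 4] = 0.7662%
IR = r̄ / tracking error = 0.1200 / 0.7662 = 0.1566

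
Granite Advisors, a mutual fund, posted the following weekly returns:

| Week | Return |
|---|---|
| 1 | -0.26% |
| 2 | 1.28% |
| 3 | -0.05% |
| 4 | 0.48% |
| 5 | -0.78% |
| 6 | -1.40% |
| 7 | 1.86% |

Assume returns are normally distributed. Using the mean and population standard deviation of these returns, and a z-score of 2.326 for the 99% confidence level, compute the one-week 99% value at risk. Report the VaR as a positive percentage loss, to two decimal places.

2.29

μ = (-0.26 + 1.28 − 0.05 + 0.48 − 0.78 − 1.4 + 1.86) / 7 = 0.1614%
Population σ = √[Σ(r − μ)² / 7] = √[7.7845 / 7] = √1.1121 = 1.0546%
VaR = −(μ − z·σ) = −(0.1614 − 2.326 × 1.0546) = −(-2.2916) = 2.2916%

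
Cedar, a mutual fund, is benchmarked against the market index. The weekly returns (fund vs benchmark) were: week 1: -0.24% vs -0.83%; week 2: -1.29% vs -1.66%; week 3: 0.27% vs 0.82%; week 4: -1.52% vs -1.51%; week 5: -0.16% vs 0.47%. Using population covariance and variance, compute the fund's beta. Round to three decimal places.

r̄p = -0.5880%,  r̄m = -0.5420%
Cov = Σ(rp − r̄p)(rm − r̄m) / 5 = 0.6377
Var(rm) = Σ(rm − r̄m)² / 5 = 1.0298
β = Cov / Var = 0.6377 / 1.0298 = 0.6192

0.619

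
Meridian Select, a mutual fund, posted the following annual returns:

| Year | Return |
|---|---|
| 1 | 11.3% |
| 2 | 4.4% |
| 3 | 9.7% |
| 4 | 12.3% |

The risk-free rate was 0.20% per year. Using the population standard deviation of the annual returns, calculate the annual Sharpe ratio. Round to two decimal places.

r̄ = (11.3 + 4.4 + 9.7 + 12.3) / 4 = 9.4250%
Σ(r − r̄)² = (11.3 − 9.4250)² + (4.4 − 9.4250)² + … = 37.1075
population σ = √(37.1075 / 4) = √9.2769 = 3.0458%
Sharpe = (r̄ − rf) / σ = (9.4250 − 0.2) / 3.0458 = 9.2250 / 3.0458 = 3.0288

3.03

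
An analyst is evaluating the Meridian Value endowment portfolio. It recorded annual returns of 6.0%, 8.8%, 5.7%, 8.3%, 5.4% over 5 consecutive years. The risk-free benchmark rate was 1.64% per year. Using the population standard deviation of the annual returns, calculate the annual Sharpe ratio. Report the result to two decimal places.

r̄ = (6 + 8.8 + 5.7 + 8.3 + 5.4) / 5 = 6.8400%
Σ(r − r̄)² = (6 − 6.8400)² + (8.8 − 6.8400)² + … = 10.0520
population σ = √(10.0520 / 5) = √2.0104 = 1.4179%
Sharpe = (r̄ − rf) / σ = (6.8400 − 1.64) / 1.4179 = 5.2000 / 1.4179 = 3.6674

3.67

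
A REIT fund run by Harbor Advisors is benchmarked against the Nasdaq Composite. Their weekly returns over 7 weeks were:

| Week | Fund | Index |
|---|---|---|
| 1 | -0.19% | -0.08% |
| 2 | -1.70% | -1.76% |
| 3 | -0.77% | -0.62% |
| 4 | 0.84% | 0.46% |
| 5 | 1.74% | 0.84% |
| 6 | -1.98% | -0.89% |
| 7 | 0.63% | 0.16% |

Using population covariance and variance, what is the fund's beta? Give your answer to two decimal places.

1.44

r̄p = -0.2043%,  r̄m = -0.2700%
Cov = Σ(rp − r̄p)(rm − r̄m) / 7 = 0.9728
Var(rm) = Σ(rm − r̄m)² / 7 = 0.6733
β = Cov / Var = 0.9728 / 0.6733 = 1.4448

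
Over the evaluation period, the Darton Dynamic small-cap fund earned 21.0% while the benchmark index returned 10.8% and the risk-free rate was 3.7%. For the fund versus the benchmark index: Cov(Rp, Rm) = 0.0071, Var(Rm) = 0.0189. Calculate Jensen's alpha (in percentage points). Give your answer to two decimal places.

14.63

β = Cov / Var = 0.0071 / 0.0189 = 0.3757
E[R] = Rf + β(Rm − Rf) = 3.7% + 0.3757 × (10.8% − 3.7%) = 6.3675%
α = Rp − E[R] = 21.0% − 6.3675% = 14.6325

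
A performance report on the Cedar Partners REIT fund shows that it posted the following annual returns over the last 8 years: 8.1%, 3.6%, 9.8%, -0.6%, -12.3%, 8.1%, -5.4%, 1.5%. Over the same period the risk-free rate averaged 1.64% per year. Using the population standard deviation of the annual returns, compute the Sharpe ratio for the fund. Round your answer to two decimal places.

r̄ = (8.1 + 3.6 + 9.8 − 0.6 − 12.3 + 8.1 − 5.4 + 1.5) / 8 = 12.80 / 8 = 1.6000%
Population σ = √[Σ(r − r̄)² / 8] = √[402.8000 / 8] = √50.3500 = 7.0958%
Sharpe = (r̄ − rf) / σ = (1.6000 − 1.64) / 7.0958 = -0.0400 / 7.0958 = -0.0056

-0.01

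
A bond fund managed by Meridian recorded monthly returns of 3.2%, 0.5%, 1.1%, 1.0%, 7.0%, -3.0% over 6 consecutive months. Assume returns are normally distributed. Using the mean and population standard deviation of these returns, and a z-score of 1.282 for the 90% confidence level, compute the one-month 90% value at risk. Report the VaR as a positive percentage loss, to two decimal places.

Mean return μ = 9.80 / 6 = 1.6333%
Population std dev = √[54.6933 / 6] = 3.0192%
VaR = −(μ − z·σ) = −(1.6333 − 1.282 × 3.0192) = −(-2.2373) = 2.2373%

2.24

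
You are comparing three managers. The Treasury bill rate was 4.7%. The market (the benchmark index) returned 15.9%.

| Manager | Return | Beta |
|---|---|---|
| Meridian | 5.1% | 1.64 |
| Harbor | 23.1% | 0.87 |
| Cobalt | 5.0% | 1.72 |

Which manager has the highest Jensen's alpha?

Meridian: α = 5.1% − [4.7% + 1.64 × (15.9% − 4.7%)] = -17.968
Harbor: α = 23.1% − [4.7% + 0.87 × (15.9% − 4.7%)] = 8.656
Cobalt: α = 5.0% − [4.7% + 1.72 × (15.9% − 4.7%)] = -18.964
Highest: Harbor (8.656).

Harbor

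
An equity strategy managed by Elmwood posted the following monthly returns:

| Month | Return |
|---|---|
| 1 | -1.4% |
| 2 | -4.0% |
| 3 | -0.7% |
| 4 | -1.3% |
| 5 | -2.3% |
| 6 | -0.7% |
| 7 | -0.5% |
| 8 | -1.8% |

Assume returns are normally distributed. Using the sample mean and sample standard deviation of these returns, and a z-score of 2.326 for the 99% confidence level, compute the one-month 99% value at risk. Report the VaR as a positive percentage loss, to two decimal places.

r̄ = (-1.4 − 4 − 0.7 − 1.3 − 2.3 − 0.7 − 0.5 − 1.8) / 8 = -12.70 / 8 = -1.5875%
Sample std dev = √[9.2488 / 7] = 1.1495%
VaR = −(r̄ − z·σ) = −(-1.5875 − 2.326 × 1.1495) = −(-4.2612) = 4.2612%

4.26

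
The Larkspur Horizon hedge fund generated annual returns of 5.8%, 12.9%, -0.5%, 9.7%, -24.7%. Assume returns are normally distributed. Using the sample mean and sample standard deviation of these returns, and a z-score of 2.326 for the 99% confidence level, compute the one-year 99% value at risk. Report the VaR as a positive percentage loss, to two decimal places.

34.30

r̄ = (5.8 + 12.9 − 0.5 + 9.7 − 24.7) / 5 = 3.20 / 5 = 0.6400%
Σ(r − r̄)² = 902.4320; sample σ = √(902.4320/4) = 15.0203%
VaR = −(r̄ − z·σ) = −(0.6400 − 2.326 × 15.0203) = −(-34.2972) = 34.2972%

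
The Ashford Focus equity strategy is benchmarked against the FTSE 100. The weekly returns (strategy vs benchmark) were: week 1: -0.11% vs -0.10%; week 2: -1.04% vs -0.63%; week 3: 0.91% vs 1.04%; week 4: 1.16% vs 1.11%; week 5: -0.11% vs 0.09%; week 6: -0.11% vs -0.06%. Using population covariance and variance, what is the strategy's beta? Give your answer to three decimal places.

r̄p = 0.1167%,  r̄m = 0.2417%
Cov = Σ(rp − r̄p)(rm − r̄m) / 6 = 0.4546
Var(rm) = Σ(rm − r̄m)² / 6 = 0.3970
β = Cov / Var = 0.4546 / 0.3970 = 1.1451

1.145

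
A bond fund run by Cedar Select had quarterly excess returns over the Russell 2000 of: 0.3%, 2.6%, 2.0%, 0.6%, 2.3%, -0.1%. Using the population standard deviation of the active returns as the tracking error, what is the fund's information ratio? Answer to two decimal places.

μ = (0.3 + 2.6 + 2 + 0.6 + 2.3 − 0.1) / 6 = 7.70 / 6 = 1.2833%
Σ(r − μ)² = 6.6283; population σ = √(6.6283/6) = 1.0511%
IR = μ / tracking error = 1.2833 / 1.0511 = 1.2209

1.22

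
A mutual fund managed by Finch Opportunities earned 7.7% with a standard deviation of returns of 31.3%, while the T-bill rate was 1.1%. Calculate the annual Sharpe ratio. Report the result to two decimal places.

Sharpe = (Rp − Rf) / σp = (7.7% − 1.1%) / 31.3% = 6.60% / 31.3% = 0.2109

0.21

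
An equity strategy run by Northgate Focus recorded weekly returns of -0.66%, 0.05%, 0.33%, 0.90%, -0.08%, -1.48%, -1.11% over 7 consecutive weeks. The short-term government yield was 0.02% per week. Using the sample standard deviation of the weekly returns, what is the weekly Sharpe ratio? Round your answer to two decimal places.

-0.37

Mean return r̄ = -2.050 / 7 = -0.2929%
Σ(r − r̄)² = 4.1855; sample σ = √(4.1855/6) = 0.8352%
Sharpe = (r̄ − rf) / σ = (-0.2929 − 0.02) / 0.8352 = -0.3129 / 0.8352 = -0.3746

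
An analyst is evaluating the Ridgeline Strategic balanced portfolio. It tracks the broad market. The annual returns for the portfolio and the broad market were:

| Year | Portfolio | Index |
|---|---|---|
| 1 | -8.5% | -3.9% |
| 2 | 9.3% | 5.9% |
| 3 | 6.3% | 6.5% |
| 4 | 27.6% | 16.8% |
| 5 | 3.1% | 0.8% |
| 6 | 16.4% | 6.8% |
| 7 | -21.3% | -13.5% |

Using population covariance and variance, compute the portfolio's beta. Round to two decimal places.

r̄p = 4.7000%,  r̄m = 2.7714%
Cov = Σ(rp − r̄p)(rm − r̄m) / 7 = 129.0029
Var(rm) = Σ(rm − r̄m)² / 7 = 78.5535
β = Cov / Var = 129.0029 / 78.5535 = 1.6422

1.64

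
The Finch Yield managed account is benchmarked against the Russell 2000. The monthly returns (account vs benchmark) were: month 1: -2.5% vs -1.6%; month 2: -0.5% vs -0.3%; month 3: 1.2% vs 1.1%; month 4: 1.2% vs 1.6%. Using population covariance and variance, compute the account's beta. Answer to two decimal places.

1.20

r̄p = -0.1500%,  r̄m = 0.2000%
Cov = Σ(rp − r̄p)(rm − r̄m) / 4 = 1.8775
Var(rm) = Σ(rm − r̄m)² / 4 = 1.5650
β = Cov / Var = 1.8775 / 1.5650 = 1.1997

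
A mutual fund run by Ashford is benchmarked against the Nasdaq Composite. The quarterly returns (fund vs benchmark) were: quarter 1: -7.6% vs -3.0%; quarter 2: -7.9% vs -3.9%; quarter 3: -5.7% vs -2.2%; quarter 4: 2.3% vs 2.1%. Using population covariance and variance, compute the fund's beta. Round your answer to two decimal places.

r̄p = -4.7250%,  r̄m = -1.7500%
Cov = Σ(rp − r̄p)(rm − r̄m) / 4 = 9.4763
Var(rm) = Σ(rm − r̄m)² / 4 = 5.3025
β = Cov / Var = 9.4763 / 5.3025 = 1.7871

1.79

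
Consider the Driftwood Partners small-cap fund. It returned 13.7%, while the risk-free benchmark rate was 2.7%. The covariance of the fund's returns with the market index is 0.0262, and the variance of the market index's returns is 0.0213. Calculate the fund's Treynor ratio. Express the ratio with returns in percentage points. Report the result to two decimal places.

8.94

β = Cov / Var = 0.0262 / 0.0213 = 1.2300
Treynor = (Rp − Rf) / β = (13.7% − 2.7%) / 1.2300 = 11.00 / 1.2300 = 8.9431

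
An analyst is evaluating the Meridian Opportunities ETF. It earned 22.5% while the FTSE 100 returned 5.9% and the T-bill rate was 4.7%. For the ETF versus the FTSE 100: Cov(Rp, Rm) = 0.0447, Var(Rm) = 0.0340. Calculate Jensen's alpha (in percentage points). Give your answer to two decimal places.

16.22

β = Cov / Var = 0.0447 / 0.0340 = 1.3147
E[R] = Rf + β(Rm − Rf) = 4.7% + 1.3147 × (5.9% − 4.7%) = 6.2776%
α = Rp − E[R] = 22.5% − 6.2776% = 16.2224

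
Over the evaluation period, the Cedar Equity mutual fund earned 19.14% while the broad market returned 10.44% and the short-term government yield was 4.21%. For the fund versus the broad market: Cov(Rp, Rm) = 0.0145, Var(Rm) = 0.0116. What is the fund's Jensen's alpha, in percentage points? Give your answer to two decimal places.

β = Cov / Var = 0.0145 / 0.0116 = 1.2500
E[R] = Rf + β(Rm − Rf) = 4.21% + 1.2500 × (10.44% − 4.21%) = 11.9975%
α = Rp − E[R] = 19.14% − 11.9975% = 7.1425

7.14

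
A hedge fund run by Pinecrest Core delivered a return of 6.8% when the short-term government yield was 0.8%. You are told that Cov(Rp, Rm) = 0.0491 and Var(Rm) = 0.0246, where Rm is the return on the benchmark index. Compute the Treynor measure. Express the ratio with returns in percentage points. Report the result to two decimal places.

3.01

β = Cov / Var = 0.0491 / 0.0246 = 1.9959
Treynor = (Rp − Rf) / β = (6.8% − 0.8%) / 1.9959 = 6.00 / 1.9959 = 3.0062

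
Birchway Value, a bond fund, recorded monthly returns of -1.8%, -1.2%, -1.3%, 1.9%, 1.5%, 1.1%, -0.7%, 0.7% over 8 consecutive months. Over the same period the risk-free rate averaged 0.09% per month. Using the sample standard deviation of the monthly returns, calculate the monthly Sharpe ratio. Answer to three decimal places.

μ = (-1.8 − 1.2 − 1.3 + 1.9 + 1.5 + 1.1 − 0.7 + 0.7) / 8 = 0.0250%
Sample σ = √[Σ(r − μ)² / 7] = √[14.4150 / 7] = √2.0593 = 1.4350%
Sharpe = (μ − rf) / σ = (0.0250 − 0.09) / 1.4350 = -0.0650 / 1.4350 = -0.0453

-0.045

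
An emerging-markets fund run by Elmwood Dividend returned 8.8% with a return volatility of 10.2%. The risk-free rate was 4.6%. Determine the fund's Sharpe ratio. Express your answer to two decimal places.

Sharpe = (Rp − Rf) / σp = (8.8% − 4.6%) / 10.2% = 4.20% / 10.2% = 0.4118

0.41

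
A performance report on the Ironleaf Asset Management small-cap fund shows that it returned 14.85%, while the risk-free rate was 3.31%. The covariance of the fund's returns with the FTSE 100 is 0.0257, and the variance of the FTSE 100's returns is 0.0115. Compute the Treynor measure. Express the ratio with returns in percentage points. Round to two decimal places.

5.16

β = Cov / Var = 0.0257 / 0.0115 = 2.2348
Treynor = (Rp − Rf) / β = (14.85% − 3.31%) / 2.2348 = 11.54 / 2.2348 = 5.1638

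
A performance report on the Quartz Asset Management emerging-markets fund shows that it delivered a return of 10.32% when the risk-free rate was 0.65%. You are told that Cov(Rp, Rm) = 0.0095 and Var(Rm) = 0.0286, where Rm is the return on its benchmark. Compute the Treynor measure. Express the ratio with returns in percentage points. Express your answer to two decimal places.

β = Cov / Var = 0.0095 / 0.0286 = 0.3322
Treynor = (Rp − Rf) / β = (10.32% − 0.65%) / 0.3322 = 9.67 / 0.3322 = 29.1090

29.11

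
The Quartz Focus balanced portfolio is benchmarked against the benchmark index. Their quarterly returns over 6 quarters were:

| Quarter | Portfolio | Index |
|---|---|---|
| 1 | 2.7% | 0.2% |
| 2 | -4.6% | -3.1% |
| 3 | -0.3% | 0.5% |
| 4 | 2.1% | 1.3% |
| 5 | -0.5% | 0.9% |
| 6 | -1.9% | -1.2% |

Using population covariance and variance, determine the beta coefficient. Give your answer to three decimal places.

1.378

r̄p = -0.4167%,  r̄m = -0.2333%
Cov = Σ(rp − r̄p)(rm − r̄m) / 6 = 3.1044
Var(rm) = Σ(rm − r̄m)² / 6 = 2.2522
β = Cov / Var = 3.1044 / 2.2522 = 1.3784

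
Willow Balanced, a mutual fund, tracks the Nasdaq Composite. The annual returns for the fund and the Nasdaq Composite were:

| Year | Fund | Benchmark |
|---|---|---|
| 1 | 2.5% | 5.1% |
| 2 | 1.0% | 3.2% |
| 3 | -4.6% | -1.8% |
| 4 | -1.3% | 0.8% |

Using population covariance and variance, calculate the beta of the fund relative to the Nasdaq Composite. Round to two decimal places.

1.03

r̄p = -0.6000%,  r̄m = 1.8250%
Cov = Σ(rp − r̄p)(rm − r̄m) / 4 = 6.8925
Var(rm) = Σ(rm − r̄m)² / 4 = 6.7019
β = Cov / Var = 6.8925 / 6.7019 = 1.0284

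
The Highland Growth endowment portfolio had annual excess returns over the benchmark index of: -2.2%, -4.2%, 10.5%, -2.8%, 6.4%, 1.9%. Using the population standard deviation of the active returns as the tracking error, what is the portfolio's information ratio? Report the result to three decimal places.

0.301

Mean return r̄ = 9.60 / 6 = 1.6000%
Σ(r − r̄)² = (-2.2 − 1.6000)² + (-4.2 − 1.6000)² + (10.5 − 1.6000)² + … = 169.7800
σ = √[169.7800 / 6] = 5.3195%
IR = r̄ / tracking error = 1.6000 / 5.3195 = 0.3008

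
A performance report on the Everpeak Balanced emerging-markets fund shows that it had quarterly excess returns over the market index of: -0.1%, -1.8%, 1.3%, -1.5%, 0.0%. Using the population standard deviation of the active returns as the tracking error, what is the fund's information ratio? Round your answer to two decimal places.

μ = (-0.1 − 1.8 + 1.3 − 1.5 + 0) / 5 = -0.4200%
Σ(r − μ)² = (-0.1 − (-0.4200))² + (-1.8 − (-0.4200))² + … = 6.3080
σ = √[6.3080 / 5] = 1.1232%
IR = μ / tracking error = -0.4200 / 1.1232 = -0.3739

-0.37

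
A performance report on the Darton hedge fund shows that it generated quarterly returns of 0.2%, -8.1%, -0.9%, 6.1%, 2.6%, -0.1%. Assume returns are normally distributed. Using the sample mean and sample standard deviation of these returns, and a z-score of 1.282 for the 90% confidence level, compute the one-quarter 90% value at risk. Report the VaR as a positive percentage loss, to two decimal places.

r̄ = (0.2 − 8.1 − 0.9 + 6.1 + 2.6 − 0.1) / 6 = -0.20 / 6 = -0.0333%
Sample std dev = √[110.4333 / 5] = 4.6996%
VaR = −(r̄ − z·σ) = −(-0.0333 − 1.282 × 4.6996) = −(-6.0582) = 6.0582%

6.06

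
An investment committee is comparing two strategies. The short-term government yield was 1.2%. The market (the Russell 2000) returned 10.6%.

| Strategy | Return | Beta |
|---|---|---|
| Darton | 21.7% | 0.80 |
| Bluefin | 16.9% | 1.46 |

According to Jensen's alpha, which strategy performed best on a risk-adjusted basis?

Darton: α = 21.7% − [1.2% + 0.80 × (10.6% − 1.2%)] = 12.980
Bluefin: α = 16.9% − [1.2% + 1.46 × (10.6% − 1.2%)] = 1.976
Highest: Darton (12.980).

Darton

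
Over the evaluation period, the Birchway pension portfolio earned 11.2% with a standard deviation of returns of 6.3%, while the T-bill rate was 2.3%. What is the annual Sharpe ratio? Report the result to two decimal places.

1.41

Sharpe = (Rp − Rf) / σp = (11.2% − 2.3%) / 6.3% = 8.90% / 6.3% = 1.4127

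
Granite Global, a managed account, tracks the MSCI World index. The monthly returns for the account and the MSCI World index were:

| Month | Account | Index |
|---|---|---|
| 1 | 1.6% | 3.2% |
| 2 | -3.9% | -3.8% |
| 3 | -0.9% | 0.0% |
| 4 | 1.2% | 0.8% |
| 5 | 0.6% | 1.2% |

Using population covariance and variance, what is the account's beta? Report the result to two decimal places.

0.83

r̄p = -0.2800%,  r̄m = 0.2800%
Cov = Σ(rp − r̄p)(rm − r̄m) / 5 = 4.4024
Var(rm) = Σ(rm − r̄m)² / 5 = 5.2736
β = Cov / Var = 4.4024 / 5.2736 = 0.8348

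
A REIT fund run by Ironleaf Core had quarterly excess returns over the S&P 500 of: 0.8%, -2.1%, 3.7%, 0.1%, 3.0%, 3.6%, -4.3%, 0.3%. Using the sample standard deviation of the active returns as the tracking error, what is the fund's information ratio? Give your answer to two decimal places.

0.23

μ = (0.8 − 2.1 + 3.7 + 0.1 + 3 + 3.6 − 4.3 + 0.3) / 8 = 5.10 / 8 = 0.6375%
Σ(r − μ)² = (0.8 − 0.6375)² + (-2.1 − 0.6375)² + (3.7 − 0.6375)² + … = 56.0388
sample σ = √(56.0388 / 7) = √8.0055 = 2.8294%
IR = μ / tracking error = 0.6375 / 2.8294 = 0.2253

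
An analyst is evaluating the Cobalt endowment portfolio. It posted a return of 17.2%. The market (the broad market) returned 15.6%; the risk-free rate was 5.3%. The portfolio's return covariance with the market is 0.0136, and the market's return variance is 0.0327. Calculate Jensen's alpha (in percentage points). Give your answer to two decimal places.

7.62

β = Cov / Var = 0.0136 / 0.0327 = 0.4159
E[R] = Rf + β(Rm − Rf) = 5.3% + 0.4159 × (15.6% − 5.3%) = 9.5838%
α = Rp − E[R] = 17.2% − 9.5838% = 7.6162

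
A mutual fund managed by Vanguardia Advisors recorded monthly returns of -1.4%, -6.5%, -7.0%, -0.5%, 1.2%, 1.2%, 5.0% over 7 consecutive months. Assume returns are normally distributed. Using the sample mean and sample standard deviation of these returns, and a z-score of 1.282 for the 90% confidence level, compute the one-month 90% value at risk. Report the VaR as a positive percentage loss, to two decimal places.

r̄ = (-1.4 − 6.5 − 7 − 0.5 + 1.2 + 1.2 + 5) / 7 = -8.00 / 7 = -1.1429%
Sample std dev = √[112.1971 / 6] = 4.3243%
VaR = −(r̄ − z·σ) = −(-1.1429 − 1.282 × 4.3243) = −(-6.6867) = 6.6867%

6.69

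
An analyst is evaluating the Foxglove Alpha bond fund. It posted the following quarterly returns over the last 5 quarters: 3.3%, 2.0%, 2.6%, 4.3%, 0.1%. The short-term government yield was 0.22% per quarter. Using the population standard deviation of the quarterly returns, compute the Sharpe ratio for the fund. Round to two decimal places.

Mean return r̄ = 12.30 / 5 = 2.4600%
Σ(r − r̄)² = 9.8920; population σ = √(9.8920/5) = 1.4066%
Sharpe = (r̄ − rf) / σ = (2.4600 − 0.22) / 1.4066 = 2.2400 / 1.4066 = 1.5925

1.59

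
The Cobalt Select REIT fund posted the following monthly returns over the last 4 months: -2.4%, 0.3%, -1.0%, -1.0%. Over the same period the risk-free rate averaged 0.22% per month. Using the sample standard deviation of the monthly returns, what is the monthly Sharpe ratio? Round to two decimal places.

r̄ = (-2.4 + 0.3 − 1 − 1) / 4 = -4.10 / 4 = -1.0250%
Σ(r − r̄)² = 3.6475; sample σ = √(3.6475/3) = 1.1026%
Sharpe = (r̄ − rf) / σ = (-1.0250 − 0.22) / 1.1026 = -1.2450 / 1.1026 = -1.1291

-1.13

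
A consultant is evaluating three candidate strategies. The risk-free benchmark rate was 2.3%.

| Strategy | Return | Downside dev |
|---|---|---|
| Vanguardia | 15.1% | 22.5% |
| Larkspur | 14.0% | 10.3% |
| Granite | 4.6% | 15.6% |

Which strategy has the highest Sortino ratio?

Vanguardia: Sortino ratio = (15.1% − 2.3%) / 22.5% = 0.569
Larkspur: Sortino ratio = (14.0% − 2.3%) / 10.3% = 1.136
Granite: Sortino ratio = (4.6% − 2.3%) / 15.6% = 0.147
Highest: Larkspur (1.136).

Larkspur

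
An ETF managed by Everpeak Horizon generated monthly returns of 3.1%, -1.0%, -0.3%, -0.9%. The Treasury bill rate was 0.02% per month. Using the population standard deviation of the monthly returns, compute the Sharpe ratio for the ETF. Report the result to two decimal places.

0.12

μ = (3.1 − 1 − 0.3 − 0.9) / 4 = 0.90 / 4 = 0.2250%
Population std dev = √[11.3075 / 4] = 1.6813%
Sharpe = (μ − rf) / σ = (0.2250 − 0.02) / 1.6813 = 0.2050 / 1.6813 = 0.1219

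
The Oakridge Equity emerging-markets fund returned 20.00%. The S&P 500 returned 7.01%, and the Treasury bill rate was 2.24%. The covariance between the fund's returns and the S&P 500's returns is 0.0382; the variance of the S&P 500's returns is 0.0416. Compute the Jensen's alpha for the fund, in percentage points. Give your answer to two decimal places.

β = Cov / Var = 0.0382 / 0.0416 = 0.9183
E[R] = Rf + β(Rm − Rf) = 2.24% + 0.9183 × (7.01% − 2.24%) = 6.6203%
α = Rp − E[R] = 20.00% − 6.6203% = 13.3797

13.38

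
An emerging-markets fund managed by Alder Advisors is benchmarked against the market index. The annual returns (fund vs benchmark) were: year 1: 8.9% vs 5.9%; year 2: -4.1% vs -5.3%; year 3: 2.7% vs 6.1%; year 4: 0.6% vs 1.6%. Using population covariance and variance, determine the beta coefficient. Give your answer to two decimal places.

r̄p = 2.0250%,  r̄m = 2.0750%
Cov = Σ(rp − r̄p)(rm − r̄m) / 4 = 18.7156
Var(rm) = Σ(rm − r̄m)² / 4 = 21.3619
β = Cov / Var = 18.7156 / 21.3619 = 0.8761

0.88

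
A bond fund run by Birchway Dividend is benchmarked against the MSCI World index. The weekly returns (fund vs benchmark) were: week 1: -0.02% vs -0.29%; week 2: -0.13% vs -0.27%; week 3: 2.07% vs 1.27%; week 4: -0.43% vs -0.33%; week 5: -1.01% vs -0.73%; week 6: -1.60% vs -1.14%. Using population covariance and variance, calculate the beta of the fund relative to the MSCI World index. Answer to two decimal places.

r̄p = -0.1867%,  r̄m = -0.2483%
Cov = Σ(rp − r̄p)(rm − r̄m) / 6 = 0.8491
Var(rm) = Σ(rm − r̄m)² / 6 = 0.5569
β = Cov / Var = 0.8491 / 0.5569 = 1.5247

1.52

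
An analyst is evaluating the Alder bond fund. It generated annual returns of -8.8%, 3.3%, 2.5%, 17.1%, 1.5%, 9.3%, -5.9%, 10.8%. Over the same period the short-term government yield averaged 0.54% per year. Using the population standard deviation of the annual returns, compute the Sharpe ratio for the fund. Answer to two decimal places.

r̄ = (-8.8 + 3.3 + 2.5 + 17.1 + 1.5 + 9.3 − 5.9 + 10.8) / 8 = 3.7250%
Σ(r − r̄)² = (-8.8 − 3.7250)² + (3.3 − 3.7250)² + … = 516.1750
σ = √[516.1750 / 8] = 8.0326%
Sharpe = (r̄ − rf) / σ = (3.7250 − 0.54) / 8.0326 = 3.1850 / 8.0326 = 0.3965

0.40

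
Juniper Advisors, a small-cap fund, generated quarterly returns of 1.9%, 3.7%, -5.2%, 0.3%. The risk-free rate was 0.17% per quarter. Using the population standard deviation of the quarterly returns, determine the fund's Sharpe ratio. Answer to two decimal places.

μ = (1.9 + 3.7 − 5.2 + 0.3) / 4 = 0.1750%
Σ(r − μ)² = (1.9 − 0.1750)² + (3.7 − 0.1750)² + … = 44.3075
σ = √[44.3075 / 4] = 3.3282%
Sharpe = (μ − rf) / σ = (0.1750 − 0.17) / 3.3282 = 0.0050 / 3.3282 = 0.0015

0.00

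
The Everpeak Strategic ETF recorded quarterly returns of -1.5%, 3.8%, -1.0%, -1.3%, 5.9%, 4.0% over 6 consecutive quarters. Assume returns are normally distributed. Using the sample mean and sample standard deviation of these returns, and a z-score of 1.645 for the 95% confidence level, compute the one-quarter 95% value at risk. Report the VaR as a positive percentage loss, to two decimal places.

Mean return r̄ = 9.90 / 6 = 1.6500%
Σ(r − r̄)² = 53.8550; sample σ = √(53.8550/5) = 3.2819%
VaR = −(r̄ − z·σ) = −(1.6500 − 1.645 × 3.2819) = −(-3.7487) = 3.7487%

3.75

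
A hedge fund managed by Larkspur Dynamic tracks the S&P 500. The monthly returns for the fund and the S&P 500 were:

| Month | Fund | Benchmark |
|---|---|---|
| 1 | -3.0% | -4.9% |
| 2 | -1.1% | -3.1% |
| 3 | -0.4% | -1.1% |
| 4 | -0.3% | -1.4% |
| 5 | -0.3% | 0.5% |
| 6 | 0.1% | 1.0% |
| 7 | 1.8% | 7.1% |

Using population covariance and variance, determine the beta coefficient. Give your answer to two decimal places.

0.35

r̄p = -0.4571%,  r̄m = -0.2714%
Cov = Σ(rp − r̄p)(rm − r̄m) / 7 = 4.4045
Var(rm) = Σ(rm − r̄m)² / 7 = 12.5620
β = Cov / Var = 4.4045 / 12.5620 = 0.3506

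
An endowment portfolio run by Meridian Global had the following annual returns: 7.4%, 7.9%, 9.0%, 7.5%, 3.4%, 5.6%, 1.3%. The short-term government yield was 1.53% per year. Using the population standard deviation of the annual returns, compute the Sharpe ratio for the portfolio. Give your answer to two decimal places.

r̄ = (7.4 + 7.9 + 9 + 7.5 + 3.4 + 5.6 + 1.3) / 7 = 42.10 / 7 = 6.0143%
Σ(r − r̄)² = (7.4 − 6.0143)² + (7.9 − 6.0143)² + … = 45.8286
population σ = √(45.8286 / 7) = √6.5469 = 2.5587%
Sharpe = (r̄ − rf) / σ = (6.0143 − 1.53) / 2.5587 = 4.4843 / 2.5587 = 1.7526

1.75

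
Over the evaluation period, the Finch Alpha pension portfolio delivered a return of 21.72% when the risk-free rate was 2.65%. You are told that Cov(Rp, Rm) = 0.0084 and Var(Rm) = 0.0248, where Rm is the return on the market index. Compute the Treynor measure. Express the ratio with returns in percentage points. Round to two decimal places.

β = Cov / Var = 0.0084 / 0.0248 = 0.3387
Treynor = (Rp − Rf) / β = (21.72% − 2.65%) / 0.3387 = 19.07 / 0.3387 = 56.3035

56.30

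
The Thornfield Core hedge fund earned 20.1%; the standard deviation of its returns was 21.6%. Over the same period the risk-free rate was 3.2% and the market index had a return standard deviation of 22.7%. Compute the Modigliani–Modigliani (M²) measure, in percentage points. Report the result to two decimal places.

Sharpe = (Rp − Rf) / σp = (20.1% − 3.2%) / 21.6% = 0.7824
M² = Rf + Sharpe × σm = 3.2% + 0.7824 × 22.7% = 20.9605%

20.96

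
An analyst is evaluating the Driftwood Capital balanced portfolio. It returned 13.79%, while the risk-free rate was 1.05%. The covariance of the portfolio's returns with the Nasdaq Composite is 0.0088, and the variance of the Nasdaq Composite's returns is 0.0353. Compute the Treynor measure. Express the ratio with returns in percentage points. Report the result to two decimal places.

β = Cov / Var = 0.0088 / 0.0353 = 0.2493
Treynor = (Rp − Rf) / β = (13.79% − 1.05%) / 0.2493 = 12.74 / 0.2493 = 51.1031

51.10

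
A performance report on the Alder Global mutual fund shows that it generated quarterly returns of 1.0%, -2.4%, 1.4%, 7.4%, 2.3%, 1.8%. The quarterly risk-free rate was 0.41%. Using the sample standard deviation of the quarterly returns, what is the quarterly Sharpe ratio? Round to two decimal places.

μ = (1 − 2.4 + 1.4 + 7.4 + 2.3 + 1.8) / 6 = 1.9167%
Σ(r − μ)² = 49.9683; sample σ = √(49.9683/5) = 3.1613%
Sharpe = (μ − rf) / σ = (1.9167 − 0.41) / 3.1613 = 1.5067 / 3.1613 = 0.4766

0.48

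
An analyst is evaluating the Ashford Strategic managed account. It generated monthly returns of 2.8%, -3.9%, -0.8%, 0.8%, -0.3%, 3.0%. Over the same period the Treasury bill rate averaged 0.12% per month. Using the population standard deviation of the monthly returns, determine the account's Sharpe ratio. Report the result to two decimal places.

Mean return r̄ = 1.60 / 6 = 0.2667%
Population σ = √[Σ(r − r̄)² / 6] = √[32.9933 / 6] = √5.4989 = 2.3450%
Sharpe = (r̄ − rf) / σ = (0.2667 − 0.12) / 2.3450 = 0.1467 / 2.3450 = 0.0626

0.06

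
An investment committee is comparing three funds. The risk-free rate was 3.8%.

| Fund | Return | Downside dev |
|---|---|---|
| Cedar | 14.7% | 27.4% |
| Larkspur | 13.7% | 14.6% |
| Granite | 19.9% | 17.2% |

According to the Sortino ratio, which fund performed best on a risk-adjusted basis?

Granite

Cedar: Sortino ratio = (14.7% − 3.8%) / 27.4% = 0.398
Larkspur: Sortino ratio = (13.7% − 3.8%) / 14.6% = 0.678
Granite: Sortino ratio = (19.9% − 3.8%) / 17.2% = 0.936
Highest: Granite (0.936).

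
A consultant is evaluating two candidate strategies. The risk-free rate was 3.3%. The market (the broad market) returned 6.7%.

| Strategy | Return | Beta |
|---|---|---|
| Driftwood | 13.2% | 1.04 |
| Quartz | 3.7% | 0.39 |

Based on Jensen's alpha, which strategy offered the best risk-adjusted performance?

Driftwood

Driftwood: α = 13.2% − [3.3% + 1.04 × (6.7% − 3.3%)] = 6.364
Quartz: α = 3.7% − [3.3% + 0.39 × (6.7% − 3.3%)] = -0.926
Highest: Driftwood (6.364).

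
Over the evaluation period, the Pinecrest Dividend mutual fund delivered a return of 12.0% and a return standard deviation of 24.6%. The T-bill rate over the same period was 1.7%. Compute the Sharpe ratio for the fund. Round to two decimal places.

0.42

Sharpe = (Rp − Rf) / σp = (12.0% − 1.7%) / 24.6% = 10.30% / 24.6% = 0.4187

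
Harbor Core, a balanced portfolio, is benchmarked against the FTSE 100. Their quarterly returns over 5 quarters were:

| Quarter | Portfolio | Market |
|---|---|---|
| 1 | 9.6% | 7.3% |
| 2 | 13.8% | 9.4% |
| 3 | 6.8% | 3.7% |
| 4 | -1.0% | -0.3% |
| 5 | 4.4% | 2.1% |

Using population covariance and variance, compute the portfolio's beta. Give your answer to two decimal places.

1.39

r̄p = 6.7200%,  r̄m = 4.4400%
Cov = Σ(rp − r̄p)(rm − r̄m) / 5 = 17.0632
Var(rm) = Σ(rm − r̄m)² / 5 = 12.2544
β = Cov / Var = 17.0632 / 12.2544 = 1.3924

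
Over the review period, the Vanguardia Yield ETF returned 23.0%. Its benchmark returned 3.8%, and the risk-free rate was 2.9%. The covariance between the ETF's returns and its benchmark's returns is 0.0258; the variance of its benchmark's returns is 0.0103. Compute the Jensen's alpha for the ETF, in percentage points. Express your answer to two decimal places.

17.85

β = Cov / Var = 0.0258 / 0.0103 = 2.5049
E[R] = Rf + β(Rm − Rf) = 2.9% + 2.5049 × (3.8% − 2.9%) = 5.1544%
α = Rp − E[R] = 23.0% − 5.1544% = 17.8456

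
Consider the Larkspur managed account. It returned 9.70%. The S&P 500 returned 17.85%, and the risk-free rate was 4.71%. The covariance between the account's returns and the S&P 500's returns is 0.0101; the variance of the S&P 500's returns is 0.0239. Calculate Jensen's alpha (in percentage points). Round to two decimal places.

β = Cov / Var = 0.0101 / 0.0239 = 0.4226
E[R] = Rf + β(Rm − Rf) = 4.71% + 0.4226 × (17.85% − 4.71%) = 10.2630%
α = Rp − E[R] = 9.70% − 10.2630% = -0.5630

-0.56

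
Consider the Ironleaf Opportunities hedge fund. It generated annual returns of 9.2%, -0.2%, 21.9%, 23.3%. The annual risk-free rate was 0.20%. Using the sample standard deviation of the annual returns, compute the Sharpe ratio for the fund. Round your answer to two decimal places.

μ = (9.2 − 0.2 + 21.9 + 23.3) / 4 = 13.5500%
Sample σ = √[Σ(r − μ)² / 3] = √[372.7700 / 3] = √124.2567 = 11.1470%
Sharpe = (μ − rf) / σ = (13.5500 − 0.2) / 11.1470 = 13.3500 / 11.1470 = 1.1976

1.20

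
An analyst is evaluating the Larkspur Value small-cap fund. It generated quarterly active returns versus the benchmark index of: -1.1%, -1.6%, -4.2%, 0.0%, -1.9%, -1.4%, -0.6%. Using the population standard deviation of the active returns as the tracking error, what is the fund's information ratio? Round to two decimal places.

-1.25

r̄ = (-1.1 − 1.6 − 4.2 + 0 − 1.9 − 1.4 − 0.6) / 7 = -10.80 / 7 = -1.5429%
Σ(r − r̄)² = 10.6771; population σ = √(10.6771/7) = 1.2350%
IR = r̄ / tracking error = -1.5429 / 1.2350 = -1.2493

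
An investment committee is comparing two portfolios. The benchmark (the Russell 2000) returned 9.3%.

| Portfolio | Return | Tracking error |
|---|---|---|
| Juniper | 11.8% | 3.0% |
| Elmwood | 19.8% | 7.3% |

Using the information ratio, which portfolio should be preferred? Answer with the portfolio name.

Juniper: IR = (11.8% − 9.3%) / 3.0% = 0.833
Elmwood: IR = (19.8% − 9.3%) / 7.3% = 1.438
Highest: Elmwood (1.438).

Elmwood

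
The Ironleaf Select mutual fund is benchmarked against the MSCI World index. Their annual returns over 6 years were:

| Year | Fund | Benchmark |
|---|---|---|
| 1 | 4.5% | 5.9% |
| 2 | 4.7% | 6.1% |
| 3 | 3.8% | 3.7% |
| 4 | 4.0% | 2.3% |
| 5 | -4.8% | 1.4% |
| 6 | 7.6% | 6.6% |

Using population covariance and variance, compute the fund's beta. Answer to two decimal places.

1.51

r̄p = 3.3000%,  r̄m = 4.3333%
Cov = Σ(rp − r̄p)(rm − r̄m) / 6 = 6.0200
Var(rm) = Σ(rm − r̄m)² / 6 = 3.9756
β = Cov / Var = 6.0200 / 3.9756 = 1.5142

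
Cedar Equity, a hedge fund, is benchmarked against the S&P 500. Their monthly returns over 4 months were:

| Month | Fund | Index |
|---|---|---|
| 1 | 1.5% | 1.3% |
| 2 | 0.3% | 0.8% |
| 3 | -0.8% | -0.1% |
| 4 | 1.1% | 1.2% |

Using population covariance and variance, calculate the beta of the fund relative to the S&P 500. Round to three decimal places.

r̄p = 0.5250%,  r̄m = 0.8000%
Cov = Σ(rp − r̄p)(rm − r̄m) / 4 = 0.4775
Var(rm) = Σ(rm − r̄m)² / 4 = 0.3050
β = Cov / Var = 0.4775 / 0.3050 = 1.5656

1.566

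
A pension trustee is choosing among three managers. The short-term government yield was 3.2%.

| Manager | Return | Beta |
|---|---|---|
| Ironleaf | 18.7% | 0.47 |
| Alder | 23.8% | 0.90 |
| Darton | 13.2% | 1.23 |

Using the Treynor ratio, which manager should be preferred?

Ironleaf

Ironleaf: Treynor = (18.7% − 3.2%) / 0.47 = 32.979
Alder: Treynor = (23.8% − 3.2%) / 0.90 = 22.889
Darton: Treynor = (13.2% − 3.2%) / 1.23 = 8.130
Highest: Ironleaf (32.979).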